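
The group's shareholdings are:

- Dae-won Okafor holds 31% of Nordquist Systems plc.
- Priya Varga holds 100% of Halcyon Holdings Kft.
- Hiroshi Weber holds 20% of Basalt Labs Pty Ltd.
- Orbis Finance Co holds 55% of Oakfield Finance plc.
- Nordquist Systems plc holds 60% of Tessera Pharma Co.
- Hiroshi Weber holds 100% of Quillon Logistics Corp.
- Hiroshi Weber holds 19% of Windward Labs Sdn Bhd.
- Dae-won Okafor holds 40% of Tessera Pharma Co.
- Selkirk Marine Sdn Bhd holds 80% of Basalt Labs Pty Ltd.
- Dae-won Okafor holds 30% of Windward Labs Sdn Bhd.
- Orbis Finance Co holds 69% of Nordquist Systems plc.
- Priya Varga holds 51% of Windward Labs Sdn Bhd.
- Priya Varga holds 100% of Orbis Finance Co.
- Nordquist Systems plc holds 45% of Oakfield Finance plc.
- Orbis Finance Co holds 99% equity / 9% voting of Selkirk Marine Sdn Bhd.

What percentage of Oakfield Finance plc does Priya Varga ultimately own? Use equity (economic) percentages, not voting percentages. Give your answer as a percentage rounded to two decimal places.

Priya reaches Oakfield along 2 paths.
Via Orbis → Nordquist: 100% × 69% × 45% = 31.05%.
Via Orbis: 100% × 55% = 55%.
Total: 31.05% + 55% = 86.05%.

86.05%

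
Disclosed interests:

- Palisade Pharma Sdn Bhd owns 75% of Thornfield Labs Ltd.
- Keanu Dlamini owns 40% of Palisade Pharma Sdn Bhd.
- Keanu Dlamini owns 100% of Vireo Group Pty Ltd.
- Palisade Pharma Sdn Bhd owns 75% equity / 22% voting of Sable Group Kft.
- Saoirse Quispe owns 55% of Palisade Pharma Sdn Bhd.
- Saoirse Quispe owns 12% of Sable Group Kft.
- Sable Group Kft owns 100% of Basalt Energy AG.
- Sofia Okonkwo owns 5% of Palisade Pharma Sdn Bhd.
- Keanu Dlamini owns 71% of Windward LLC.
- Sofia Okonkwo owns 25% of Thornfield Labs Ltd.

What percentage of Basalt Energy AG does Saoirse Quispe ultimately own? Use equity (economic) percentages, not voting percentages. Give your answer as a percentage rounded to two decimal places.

53.25%

Saoirse reaches Basalt along 2 paths.
Via Palisade → Sable: 55% × 75% × 100% = 41.25%.
Via Sable: 12% × 100% = 12%.
Total: 41.25% + 12% = 53.25%.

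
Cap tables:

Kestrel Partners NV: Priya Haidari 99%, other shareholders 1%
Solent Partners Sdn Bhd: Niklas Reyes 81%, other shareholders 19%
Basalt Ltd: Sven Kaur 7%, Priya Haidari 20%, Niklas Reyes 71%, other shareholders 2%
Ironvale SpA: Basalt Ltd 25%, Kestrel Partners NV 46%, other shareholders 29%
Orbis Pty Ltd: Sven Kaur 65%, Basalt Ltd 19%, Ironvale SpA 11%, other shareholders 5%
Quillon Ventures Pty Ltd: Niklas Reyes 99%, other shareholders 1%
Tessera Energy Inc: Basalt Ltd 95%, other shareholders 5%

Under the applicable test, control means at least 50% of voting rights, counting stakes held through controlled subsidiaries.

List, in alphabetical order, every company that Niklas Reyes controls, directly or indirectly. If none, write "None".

Basalt Ltd, Quillon Ventures Pty Ltd, Solent Partners Sdn Bhd, Tessera Energy Inc

Niklas holds 81% of Solent, so Niklas controls Solent.
Niklas holds 71% of Basalt, so Niklas controls Basalt.
Niklas holds 99% of Quillon, so Niklas controls Quillon.
Basalt holds 95% of Tessera, so Niklas controls Tessera.
No other company's threshold is met.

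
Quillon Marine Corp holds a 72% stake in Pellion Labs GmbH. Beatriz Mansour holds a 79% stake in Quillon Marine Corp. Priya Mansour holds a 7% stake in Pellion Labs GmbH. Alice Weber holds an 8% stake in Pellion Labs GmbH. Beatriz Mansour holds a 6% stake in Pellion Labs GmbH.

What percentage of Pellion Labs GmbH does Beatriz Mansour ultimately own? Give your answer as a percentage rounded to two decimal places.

62.88%

Beatriz reaches Pellion along 2 paths.
Direct stake: 6% = 6%.
Via Quillon: 79% × 72% = 56.88%.
Total: 6% + 56.88% = 62.88%.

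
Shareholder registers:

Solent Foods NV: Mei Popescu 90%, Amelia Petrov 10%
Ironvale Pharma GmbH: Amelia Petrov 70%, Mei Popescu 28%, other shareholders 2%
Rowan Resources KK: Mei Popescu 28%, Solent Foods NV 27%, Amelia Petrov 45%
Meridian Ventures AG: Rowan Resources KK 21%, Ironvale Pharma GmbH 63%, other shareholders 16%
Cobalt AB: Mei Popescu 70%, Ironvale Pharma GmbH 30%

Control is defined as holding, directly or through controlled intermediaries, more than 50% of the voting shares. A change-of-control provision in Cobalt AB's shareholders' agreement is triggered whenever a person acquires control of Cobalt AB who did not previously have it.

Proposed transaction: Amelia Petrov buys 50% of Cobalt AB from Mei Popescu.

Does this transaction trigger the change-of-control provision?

The purchase adds only to Amelia's holdings (Mei's stake shrinks), so Amelia is the only person who could newly come to control Cobalt.
Amelia holds 70% of Ironvale, so Amelia controls Ironvale.
Ironvale holds 63% of Meridian, so Amelia controls Meridian.
In Cobalt, Amelia's side holds only 30%, not > 50%.
So before the transaction, Amelia does not control Cobalt.
After the purchase, Amelia holds 50% of Cobalt directly, and Mei's stake falls to 20%.
Ironvale and Amelia together hold 30% + 50% = 80% of Cobalt, so Amelia controls Cobalt.
Amelia did not control Cobalt before and does after, so the clause is triggered.

Yes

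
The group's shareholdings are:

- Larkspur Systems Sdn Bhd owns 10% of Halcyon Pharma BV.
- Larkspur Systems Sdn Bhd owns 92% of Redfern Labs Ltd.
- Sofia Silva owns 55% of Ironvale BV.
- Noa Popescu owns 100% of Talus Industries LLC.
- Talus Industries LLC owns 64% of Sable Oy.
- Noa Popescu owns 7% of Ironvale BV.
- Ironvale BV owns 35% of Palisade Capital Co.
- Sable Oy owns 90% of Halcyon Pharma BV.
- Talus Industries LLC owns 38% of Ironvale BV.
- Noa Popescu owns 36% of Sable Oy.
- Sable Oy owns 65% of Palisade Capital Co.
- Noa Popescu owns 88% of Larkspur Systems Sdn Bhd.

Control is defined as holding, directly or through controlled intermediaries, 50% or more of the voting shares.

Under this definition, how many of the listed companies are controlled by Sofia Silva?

1

Sofia holds 55% of Ironvale, so Sofia controls Ironvale.
No other company's threshold is met.
Sofia controls 1 company.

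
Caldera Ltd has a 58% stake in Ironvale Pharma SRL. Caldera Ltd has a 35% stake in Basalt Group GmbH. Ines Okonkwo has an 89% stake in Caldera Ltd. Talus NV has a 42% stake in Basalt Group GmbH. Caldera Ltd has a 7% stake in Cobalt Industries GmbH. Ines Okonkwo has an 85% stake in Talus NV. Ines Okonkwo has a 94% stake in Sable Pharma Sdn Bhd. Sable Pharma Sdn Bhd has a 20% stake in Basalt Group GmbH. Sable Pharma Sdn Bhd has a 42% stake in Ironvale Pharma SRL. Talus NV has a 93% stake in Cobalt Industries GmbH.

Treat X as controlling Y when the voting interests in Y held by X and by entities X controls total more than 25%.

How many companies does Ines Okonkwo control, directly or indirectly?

Ines holds 94% of Sable, so Ines controls Sable.
Ines holds 85% of Talus, so Ines controls Talus.
Ines holds 89% of Caldera, so Ines controls Caldera.
Talus and Caldera together hold 93% + 7% = 100% of Cobalt, so Ines controls Cobalt.
Caldera and Sable and Talus together hold 35% + 20% + 42% = 97% of Basalt, so Ines controls Basalt.
Sable and Caldera together hold 42% + 58% = 100% of Ironvale, so Ines controls Ironvale.
Ines controls 6 companies.

6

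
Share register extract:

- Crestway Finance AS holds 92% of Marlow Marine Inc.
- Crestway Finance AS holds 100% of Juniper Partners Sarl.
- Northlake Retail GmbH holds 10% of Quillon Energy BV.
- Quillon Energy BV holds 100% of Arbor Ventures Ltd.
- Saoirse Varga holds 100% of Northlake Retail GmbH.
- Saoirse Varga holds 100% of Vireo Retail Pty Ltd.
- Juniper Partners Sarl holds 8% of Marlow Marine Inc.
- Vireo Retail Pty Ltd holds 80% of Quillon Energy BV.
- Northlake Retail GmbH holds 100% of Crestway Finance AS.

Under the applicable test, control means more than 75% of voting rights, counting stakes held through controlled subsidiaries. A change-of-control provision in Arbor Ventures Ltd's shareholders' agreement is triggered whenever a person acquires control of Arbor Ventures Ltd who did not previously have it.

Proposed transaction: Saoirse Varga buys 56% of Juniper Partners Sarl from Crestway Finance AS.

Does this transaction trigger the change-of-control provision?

The purchase adds only to Saoirse's holdings (Crestway's stake shrinks), so Saoirse is the only person who could newly come to control Arbor.
Saoirse holds 100% of Northlake, so Saoirse controls Northlake.
Saoirse holds 100% of Vireo, so Saoirse controls Vireo.
Northlake and Vireo together hold 10% + 80% = 90% of Quillon, so Saoirse controls Quillon.
Quillon holds 100% of Arbor, so Saoirse controls Arbor.
So Saoirse already controls Arbor before the transaction.
After the purchase, Saoirse holds 56% of Juniper directly, and Crestway's stake falls to 44%.
Saoirse controlled Arbor already, so this is not a new person acquiring control; every other person's position is unchanged or reduced.
No new person acquires control, so the clause is not triggered.

No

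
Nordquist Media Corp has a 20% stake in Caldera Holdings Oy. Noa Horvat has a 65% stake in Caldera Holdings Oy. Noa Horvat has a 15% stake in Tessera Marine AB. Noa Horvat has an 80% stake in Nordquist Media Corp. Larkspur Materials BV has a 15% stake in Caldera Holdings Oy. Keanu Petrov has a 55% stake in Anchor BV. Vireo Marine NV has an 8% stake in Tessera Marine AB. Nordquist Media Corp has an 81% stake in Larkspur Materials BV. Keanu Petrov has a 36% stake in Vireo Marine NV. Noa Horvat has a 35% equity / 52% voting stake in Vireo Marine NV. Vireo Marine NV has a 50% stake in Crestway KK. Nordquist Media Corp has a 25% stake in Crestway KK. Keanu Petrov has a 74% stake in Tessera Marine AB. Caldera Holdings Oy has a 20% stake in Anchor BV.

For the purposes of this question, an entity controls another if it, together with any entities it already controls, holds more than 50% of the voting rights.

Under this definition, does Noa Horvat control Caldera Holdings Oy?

Noa holds 80% of Nordquist, so Noa controls Nordquist.
Nordquist holds 81% of Larkspur, so Noa controls Larkspur.
Noa and Larkspur and Nordquist together hold 65% + 15% + 20% = 100% of Caldera, so Noa controls Caldera.

Yes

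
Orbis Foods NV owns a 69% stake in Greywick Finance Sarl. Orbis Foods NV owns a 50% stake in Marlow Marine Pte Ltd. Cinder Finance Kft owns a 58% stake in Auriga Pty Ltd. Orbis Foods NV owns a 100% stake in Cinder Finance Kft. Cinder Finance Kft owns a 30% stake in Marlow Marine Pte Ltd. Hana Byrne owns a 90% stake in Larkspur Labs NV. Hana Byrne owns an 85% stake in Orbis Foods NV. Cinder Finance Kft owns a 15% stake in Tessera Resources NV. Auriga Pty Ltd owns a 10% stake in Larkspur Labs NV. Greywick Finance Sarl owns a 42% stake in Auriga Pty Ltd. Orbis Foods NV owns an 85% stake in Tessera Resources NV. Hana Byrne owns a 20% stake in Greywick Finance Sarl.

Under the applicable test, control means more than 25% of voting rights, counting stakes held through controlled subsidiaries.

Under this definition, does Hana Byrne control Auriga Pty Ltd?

Hana holds 85% of Orbis, so Hana controls Orbis.
Orbis holds 100% of Cinder, so Hana controls Cinder.
Hana and Orbis together hold 20% + 69% = 89% of Greywick, so Hana controls Greywick.
Cinder and Greywick together hold 58% + 42% = 100% of Auriga, so Hana controls Auriga.

Yes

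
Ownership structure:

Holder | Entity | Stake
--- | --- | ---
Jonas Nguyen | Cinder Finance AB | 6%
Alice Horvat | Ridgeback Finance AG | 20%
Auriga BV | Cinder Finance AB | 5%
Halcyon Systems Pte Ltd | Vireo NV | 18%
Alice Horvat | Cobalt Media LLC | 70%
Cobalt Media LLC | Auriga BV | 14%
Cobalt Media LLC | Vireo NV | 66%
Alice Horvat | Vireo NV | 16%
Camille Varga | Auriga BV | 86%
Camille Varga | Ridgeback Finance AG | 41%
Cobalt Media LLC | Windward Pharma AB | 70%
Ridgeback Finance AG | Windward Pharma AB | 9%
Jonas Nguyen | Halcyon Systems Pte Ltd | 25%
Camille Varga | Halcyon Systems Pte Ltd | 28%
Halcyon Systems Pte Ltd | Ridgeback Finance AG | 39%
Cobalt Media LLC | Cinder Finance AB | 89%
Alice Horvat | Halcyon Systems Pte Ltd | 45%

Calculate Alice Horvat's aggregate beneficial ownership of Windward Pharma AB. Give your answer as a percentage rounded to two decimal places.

Alice reaches Windward along 3 paths.
Via Cobalt: 70% × 70% = 49%.
Via Ridgeback: 20% × 9% = 1.8%.
Via Halcyon → Ridgeback: 45% × 39% × 9% = 1.5795%.
Total: 49% + 1.8% + 1.5795% = 52.3795%.
Rounded: 52.38%.

52.38%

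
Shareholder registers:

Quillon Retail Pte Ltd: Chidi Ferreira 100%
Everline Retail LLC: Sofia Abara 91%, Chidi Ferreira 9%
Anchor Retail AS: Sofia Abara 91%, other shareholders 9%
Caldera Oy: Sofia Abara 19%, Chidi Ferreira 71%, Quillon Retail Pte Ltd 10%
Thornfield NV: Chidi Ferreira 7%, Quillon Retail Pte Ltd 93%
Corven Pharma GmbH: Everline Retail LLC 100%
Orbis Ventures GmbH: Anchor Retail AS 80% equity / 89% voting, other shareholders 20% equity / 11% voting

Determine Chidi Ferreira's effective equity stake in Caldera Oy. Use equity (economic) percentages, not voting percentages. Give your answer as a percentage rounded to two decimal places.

Chidi reaches Caldera along 2 paths.
Direct stake: 71% = 71%.
Via Quillon: 100% × 10% = 10%.
Total: 71% + 10% = 81%.
Rounded: 81.00%.

81.00%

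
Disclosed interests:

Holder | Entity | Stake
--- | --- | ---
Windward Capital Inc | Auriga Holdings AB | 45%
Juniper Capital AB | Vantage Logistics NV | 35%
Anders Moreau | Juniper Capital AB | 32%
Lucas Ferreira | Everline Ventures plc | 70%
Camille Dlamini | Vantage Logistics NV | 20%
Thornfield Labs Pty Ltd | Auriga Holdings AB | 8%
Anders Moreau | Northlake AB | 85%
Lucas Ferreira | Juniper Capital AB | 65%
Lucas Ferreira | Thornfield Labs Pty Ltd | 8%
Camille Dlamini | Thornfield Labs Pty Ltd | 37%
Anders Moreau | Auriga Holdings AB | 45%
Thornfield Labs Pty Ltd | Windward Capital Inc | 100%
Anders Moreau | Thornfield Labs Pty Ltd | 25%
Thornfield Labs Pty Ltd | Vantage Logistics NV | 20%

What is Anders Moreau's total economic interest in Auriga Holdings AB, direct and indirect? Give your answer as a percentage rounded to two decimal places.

Anders reaches Auriga along 3 paths.
Via Thornfield: 25% × 8% = 2%.
Via Thornfield → Windward: 25% × 100% × 45% = 11.25%.
Direct stake: 45% = 45%.
Total: 2% + 11.25% + 45% = 58.25%.

58.25%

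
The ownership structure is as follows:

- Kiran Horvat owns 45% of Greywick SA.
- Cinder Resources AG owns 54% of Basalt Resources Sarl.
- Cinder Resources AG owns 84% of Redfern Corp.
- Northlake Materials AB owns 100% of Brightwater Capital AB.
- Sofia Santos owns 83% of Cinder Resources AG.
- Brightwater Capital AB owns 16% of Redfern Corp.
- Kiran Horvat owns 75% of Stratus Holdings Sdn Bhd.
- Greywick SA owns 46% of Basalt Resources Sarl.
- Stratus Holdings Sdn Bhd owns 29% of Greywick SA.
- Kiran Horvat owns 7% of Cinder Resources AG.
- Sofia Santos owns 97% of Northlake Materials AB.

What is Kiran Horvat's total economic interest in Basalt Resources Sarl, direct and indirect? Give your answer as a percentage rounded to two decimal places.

34.49%

Kiran reaches Basalt along 3 paths.
Via Greywick: 45% × 46% = 20.7%.
Via Stratus → Greywick: 75% × 29% × 46% = 10.005%.
Via Cinder: 7% × 54% = 3.78%.
Total: 20.7% + 10.005% + 3.78% = 34.485%.
Rounded: 34.49%.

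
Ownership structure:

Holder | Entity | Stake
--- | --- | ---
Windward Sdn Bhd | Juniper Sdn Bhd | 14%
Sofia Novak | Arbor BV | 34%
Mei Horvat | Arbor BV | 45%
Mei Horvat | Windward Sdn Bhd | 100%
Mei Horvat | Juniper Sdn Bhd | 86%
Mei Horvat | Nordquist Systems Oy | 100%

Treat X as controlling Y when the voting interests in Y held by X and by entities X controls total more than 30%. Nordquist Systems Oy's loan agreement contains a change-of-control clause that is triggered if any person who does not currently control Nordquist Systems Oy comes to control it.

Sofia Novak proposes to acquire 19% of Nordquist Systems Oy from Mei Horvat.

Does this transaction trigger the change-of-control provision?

No

The purchase adds only to Sofia's holdings (Mei's stake shrinks), so Sofia is the only person who could newly come to control Nordquist.
Sofia holds 34% of Arbor, so Sofia controls Arbor.
Neither Sofia nor any entity Sofia controls holds any voting interest in Nordquist.
So before the transaction, Sofia does not control Nordquist.
After the purchase, Sofia holds 19% of Nordquist directly, and Mei's stake falls to 81%.
After the transaction, Sofia's side holds 19% of Nordquist, not > 30%, so Sofia still does not control Nordquist.
No new person acquires control, so the clause is not triggered.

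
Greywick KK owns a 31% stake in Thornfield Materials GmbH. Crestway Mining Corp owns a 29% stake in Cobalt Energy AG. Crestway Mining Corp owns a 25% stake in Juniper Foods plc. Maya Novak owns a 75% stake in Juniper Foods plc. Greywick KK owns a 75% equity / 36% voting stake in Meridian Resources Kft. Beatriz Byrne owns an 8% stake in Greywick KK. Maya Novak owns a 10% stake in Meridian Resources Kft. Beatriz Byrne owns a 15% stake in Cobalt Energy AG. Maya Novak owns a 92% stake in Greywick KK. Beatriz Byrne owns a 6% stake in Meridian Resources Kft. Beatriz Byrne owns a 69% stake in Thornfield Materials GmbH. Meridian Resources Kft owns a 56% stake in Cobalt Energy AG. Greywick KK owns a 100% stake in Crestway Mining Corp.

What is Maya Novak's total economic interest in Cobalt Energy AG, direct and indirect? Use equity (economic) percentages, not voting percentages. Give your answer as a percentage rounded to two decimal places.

Maya reaches Cobalt along 3 paths.
Via Greywick → Crestway: 92% × 100% × 29% = 26.68%.
Via Greywick → Meridian: 92% × 75% × 56% = 38.64%.
Via Meridian: 10% × 56% = 5.6%.
Total: 26.68% + 38.64% + 5.6% = 70.92%.

70.92%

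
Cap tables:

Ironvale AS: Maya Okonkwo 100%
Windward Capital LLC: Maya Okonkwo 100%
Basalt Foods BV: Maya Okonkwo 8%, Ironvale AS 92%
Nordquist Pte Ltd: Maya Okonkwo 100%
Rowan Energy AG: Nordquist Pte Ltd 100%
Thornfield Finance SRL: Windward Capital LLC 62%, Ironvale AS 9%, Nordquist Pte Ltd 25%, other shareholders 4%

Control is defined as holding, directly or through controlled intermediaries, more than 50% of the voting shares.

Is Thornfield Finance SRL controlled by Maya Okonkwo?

Maya holds 100% of Nordquist, so Maya controls Nordquist.
Maya holds 100% of Windward, so Maya controls Windward.
Maya holds 100% of Ironvale, so Maya controls Ironvale.
Windward and Ironvale and Nordquist together hold 62% + 9% + 25% = 96% of Thornfield, so Maya controls Thornfield.

Yes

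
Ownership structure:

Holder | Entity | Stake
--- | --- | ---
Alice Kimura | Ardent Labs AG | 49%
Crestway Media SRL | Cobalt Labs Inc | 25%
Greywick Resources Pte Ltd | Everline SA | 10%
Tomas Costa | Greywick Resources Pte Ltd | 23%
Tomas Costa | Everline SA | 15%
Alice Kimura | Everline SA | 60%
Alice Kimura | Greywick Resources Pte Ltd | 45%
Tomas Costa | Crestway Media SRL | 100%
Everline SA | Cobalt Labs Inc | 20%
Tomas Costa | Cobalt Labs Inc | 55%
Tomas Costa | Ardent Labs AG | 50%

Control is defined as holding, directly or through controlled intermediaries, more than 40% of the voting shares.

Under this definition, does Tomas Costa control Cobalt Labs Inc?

Yes

Tomas holds 100% of Crestway, so Tomas controls Crestway.
Tomas and Crestway together hold 55% + 25% = 80% of Cobalt, so Tomas controls Cobalt.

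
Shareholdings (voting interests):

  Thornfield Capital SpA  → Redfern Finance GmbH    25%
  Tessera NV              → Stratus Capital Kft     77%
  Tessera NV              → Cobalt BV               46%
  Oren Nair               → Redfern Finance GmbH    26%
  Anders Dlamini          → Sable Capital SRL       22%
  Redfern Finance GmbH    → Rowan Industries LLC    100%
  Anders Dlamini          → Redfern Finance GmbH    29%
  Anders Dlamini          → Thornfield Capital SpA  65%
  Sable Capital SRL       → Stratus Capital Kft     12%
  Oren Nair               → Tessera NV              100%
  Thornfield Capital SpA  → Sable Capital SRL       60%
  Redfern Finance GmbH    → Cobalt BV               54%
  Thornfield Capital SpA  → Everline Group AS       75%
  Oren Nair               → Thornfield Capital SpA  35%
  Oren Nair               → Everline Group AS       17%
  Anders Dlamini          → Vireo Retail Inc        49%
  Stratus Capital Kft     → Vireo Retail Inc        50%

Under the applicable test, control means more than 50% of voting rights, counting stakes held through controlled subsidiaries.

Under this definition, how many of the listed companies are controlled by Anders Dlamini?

Anders holds 65% of Thornfield, so Anders controls Thornfield.
Thornfield and Anders together hold 60% + 22% = 82% of Sable, so Anders controls Sable.
Thornfield and Anders together hold 25% + 29% = 54% of Redfern, so Anders controls Redfern.
Thornfield holds 75% of Everline, so Anders controls Everline.
Redfern holds 54% of Cobalt, so Anders controls Cobalt.
Redfern holds 100% of Rowan, so Anders controls Rowan.
No other company's threshold is met.
Anders controls 6 companies.

6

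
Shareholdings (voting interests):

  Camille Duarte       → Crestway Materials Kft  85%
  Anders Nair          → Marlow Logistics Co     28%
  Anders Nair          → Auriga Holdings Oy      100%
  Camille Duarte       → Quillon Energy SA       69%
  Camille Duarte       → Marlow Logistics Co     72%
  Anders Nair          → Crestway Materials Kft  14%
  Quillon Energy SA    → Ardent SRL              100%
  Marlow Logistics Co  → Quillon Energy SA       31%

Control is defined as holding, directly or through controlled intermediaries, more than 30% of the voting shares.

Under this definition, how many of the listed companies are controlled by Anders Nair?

Anders holds 100% of Auriga, so Anders controls Auriga.
No other company's threshold is met.
Anders controls 1 company.

1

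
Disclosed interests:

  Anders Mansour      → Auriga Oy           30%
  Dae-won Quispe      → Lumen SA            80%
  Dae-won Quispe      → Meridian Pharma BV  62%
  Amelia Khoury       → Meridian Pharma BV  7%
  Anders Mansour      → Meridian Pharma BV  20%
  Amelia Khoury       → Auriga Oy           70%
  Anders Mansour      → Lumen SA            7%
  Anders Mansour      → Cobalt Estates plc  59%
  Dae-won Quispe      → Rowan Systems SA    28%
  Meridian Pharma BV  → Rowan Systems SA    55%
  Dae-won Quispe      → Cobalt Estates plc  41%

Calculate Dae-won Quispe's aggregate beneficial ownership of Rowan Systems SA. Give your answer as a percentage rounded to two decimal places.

62.10%

Dae-won reaches Rowan along 2 paths.
Via Meridian: 62% × 55% = 34.1%.
Direct stake: 28% = 28%.
Total: 34.1% + 28% = 62.1%.
Rounded: 62.10%.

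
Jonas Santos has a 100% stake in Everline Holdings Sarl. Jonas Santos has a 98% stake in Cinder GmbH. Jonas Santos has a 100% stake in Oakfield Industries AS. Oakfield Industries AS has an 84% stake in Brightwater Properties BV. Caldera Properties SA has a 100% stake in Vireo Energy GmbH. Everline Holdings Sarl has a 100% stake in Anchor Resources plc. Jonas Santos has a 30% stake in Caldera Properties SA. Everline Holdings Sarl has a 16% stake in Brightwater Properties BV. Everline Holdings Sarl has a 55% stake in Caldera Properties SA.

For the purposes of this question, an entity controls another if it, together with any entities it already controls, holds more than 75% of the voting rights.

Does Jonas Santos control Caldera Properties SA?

Yes

Jonas holds 100% of Everline, so Jonas controls Everline.
Jonas and Everline together hold 30% + 55% = 85% of Caldera, so Jonas controls Caldera.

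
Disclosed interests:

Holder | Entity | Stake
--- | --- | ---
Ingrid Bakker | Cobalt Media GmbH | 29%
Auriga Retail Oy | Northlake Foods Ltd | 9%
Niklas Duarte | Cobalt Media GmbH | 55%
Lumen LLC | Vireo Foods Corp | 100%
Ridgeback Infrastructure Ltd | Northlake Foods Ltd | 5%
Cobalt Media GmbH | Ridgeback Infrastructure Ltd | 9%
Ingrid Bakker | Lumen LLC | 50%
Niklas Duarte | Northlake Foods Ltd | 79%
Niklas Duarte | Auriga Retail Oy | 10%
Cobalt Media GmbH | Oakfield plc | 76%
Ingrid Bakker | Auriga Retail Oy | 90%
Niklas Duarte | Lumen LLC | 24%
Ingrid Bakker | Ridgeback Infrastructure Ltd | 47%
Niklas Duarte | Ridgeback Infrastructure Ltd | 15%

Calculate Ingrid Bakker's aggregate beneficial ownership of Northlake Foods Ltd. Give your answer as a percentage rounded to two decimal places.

Ingrid reaches Northlake along 3 paths.
Via Cobalt → Ridgeback: 29% × 9% × 5% = 0.1305%.
Via Ridgeback: 47% × 5% = 2.35%.
Via Auriga: 90% × 9% = 8.1%.
Total: 0.1305% + 2.35% + 8.1% = 10.5805%.
Rounded: 10.58%.

10.58%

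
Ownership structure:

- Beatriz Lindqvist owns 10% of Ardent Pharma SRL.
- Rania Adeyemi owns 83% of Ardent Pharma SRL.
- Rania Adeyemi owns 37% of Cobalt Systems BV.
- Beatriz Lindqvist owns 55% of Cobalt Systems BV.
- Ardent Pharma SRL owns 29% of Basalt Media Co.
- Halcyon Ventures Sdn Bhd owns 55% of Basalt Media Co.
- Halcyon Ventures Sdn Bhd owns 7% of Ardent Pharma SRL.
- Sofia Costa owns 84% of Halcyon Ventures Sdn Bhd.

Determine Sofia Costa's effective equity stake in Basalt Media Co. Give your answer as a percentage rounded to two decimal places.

47.91%

Sofia reaches Basalt along 2 paths.
Via Halcyon → Ardent: 84% × 7% × 29% = 1.7052%.
Via Halcyon: 84% × 55% = 46.2%.
Total: 1.7052% + 46.2% = 47.9052%.
Rounded: 47.91%.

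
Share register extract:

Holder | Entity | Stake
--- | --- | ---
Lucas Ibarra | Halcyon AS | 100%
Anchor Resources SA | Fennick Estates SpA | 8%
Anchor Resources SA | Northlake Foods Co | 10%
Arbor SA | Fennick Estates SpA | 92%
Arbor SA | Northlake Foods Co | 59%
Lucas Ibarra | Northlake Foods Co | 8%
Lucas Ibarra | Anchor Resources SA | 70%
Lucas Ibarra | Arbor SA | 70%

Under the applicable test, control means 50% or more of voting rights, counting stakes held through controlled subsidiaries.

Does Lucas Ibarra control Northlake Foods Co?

Yes

Lucas holds 70% of Anchor, so Lucas controls Anchor.
Lucas holds 70% of Arbor, so Lucas controls Arbor.
Anchor and Lucas and Arbor together hold 10% + 8% + 59% = 77% of Northlake, so Lucas controls Northlake.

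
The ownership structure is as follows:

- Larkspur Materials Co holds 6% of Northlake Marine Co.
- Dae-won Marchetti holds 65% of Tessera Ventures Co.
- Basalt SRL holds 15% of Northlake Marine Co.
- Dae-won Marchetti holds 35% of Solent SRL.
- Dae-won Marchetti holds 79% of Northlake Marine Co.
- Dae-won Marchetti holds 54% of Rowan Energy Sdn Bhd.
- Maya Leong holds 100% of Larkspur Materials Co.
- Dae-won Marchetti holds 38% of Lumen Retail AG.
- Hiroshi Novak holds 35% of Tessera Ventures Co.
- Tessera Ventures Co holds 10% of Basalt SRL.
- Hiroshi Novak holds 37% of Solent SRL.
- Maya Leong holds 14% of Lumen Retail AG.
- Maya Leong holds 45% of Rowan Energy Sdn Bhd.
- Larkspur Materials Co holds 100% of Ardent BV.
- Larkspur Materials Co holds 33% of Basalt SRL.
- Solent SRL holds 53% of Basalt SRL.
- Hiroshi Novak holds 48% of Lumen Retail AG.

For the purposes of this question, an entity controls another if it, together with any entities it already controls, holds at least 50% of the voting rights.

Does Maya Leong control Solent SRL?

Maya holds 100% of Larkspur, so Maya controls Larkspur.
Larkspur holds 100% of Ardent, so Maya controls Ardent.
Neither Maya nor any entity Maya controls holds any voting interest in Solent.
So Maya does not control Solent.

No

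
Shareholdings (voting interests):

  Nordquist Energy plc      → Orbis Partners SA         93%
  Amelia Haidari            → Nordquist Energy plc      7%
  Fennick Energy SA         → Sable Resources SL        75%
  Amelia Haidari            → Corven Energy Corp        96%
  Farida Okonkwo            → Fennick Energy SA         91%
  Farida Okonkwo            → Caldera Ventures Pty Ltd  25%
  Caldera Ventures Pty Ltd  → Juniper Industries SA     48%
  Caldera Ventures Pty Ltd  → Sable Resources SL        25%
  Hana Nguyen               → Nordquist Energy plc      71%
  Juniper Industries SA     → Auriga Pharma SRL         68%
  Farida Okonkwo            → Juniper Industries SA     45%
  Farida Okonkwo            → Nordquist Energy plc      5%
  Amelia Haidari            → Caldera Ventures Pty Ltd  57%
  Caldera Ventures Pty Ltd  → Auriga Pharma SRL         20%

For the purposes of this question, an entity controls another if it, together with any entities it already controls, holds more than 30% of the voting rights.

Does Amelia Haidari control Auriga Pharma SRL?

Yes

Amelia holds 57% of Caldera, so Amelia controls Caldera.
Caldera holds 48% of Juniper, so Amelia controls Juniper.
Juniper and Caldera together hold 68% + 20% = 88% of Auriga, so Amelia controls Auriga.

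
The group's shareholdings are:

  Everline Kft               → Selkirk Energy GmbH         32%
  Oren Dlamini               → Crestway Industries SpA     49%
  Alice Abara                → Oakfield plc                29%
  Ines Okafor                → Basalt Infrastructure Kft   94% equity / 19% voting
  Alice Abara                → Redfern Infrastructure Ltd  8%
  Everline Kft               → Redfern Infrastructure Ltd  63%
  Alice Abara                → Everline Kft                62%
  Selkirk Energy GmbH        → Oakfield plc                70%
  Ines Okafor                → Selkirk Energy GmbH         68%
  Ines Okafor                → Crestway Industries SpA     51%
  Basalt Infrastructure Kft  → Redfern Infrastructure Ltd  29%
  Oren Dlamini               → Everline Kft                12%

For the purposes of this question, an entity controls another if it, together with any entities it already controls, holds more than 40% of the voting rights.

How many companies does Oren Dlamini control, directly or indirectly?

Oren holds 49% of Crestway, so Oren controls Crestway.
No other company's threshold is met.
Oren controls 1 company.

1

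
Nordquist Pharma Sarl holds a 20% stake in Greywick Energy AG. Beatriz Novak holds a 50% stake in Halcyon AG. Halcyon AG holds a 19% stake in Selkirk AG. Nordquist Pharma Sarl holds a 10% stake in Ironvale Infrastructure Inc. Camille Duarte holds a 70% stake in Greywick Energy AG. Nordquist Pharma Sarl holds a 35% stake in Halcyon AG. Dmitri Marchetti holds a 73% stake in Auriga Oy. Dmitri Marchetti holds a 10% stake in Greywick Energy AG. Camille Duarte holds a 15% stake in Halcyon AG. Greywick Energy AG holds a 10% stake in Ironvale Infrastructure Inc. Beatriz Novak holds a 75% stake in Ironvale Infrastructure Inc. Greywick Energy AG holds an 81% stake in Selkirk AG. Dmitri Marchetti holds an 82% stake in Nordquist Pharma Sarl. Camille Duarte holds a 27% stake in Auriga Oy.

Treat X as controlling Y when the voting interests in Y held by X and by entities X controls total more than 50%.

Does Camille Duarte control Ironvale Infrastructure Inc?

No

Camille holds 70% of Greywick, so Camille controls Greywick.
Greywick holds 81% of Selkirk, so Camille controls Selkirk.
In Ironvale, Camille's side holds only 10%, not > 50%.
So Camille does not control Ironvale.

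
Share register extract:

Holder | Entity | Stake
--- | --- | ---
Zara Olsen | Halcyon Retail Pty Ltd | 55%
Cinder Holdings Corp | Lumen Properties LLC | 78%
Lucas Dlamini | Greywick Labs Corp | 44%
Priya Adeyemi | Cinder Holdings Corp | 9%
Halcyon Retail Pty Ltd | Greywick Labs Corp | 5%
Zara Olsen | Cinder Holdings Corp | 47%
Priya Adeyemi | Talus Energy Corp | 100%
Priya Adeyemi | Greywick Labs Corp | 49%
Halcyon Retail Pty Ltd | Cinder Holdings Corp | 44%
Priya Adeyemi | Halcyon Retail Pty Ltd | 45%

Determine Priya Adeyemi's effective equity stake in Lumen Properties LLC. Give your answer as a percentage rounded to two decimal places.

Priya reaches Lumen along 2 paths.
Via Halcyon → Cinder: 45% × 44% × 78% = 15.444%.
Via Cinder: 9% × 78% = 7.02%.
Total: 15.444% + 7.02% = 22.464%.
Rounded: 22.46%.

22.46%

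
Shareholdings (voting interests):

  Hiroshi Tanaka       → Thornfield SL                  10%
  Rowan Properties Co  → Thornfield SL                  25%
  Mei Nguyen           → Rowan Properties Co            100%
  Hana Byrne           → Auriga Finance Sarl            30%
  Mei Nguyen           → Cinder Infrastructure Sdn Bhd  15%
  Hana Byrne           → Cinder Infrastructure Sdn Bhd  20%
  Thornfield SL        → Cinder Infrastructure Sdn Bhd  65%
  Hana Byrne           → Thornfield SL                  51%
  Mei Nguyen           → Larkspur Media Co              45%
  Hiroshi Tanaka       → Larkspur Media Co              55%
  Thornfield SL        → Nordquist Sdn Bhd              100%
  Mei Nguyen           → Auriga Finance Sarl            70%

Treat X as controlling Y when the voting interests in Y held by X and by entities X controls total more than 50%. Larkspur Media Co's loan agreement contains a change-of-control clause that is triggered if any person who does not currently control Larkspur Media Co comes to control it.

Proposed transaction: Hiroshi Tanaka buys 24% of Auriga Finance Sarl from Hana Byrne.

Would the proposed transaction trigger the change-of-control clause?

The purchase adds only to Hiroshi's holdings (Hana's stake shrinks), so Hiroshi is the only person who could newly come to control Larkspur.
Hiroshi holds 55% of Larkspur, so Hiroshi controls Larkspur.
So Hiroshi already controls Larkspur before the transaction.
After the purchase, Hiroshi holds 24% of Auriga directly, and Hana's stake falls to 6%.
Hiroshi controlled Larkspur already, so this is not a new person acquiring control; every other person's position is unchanged or reduced.
No new person acquires control, so the clause is not triggered.

No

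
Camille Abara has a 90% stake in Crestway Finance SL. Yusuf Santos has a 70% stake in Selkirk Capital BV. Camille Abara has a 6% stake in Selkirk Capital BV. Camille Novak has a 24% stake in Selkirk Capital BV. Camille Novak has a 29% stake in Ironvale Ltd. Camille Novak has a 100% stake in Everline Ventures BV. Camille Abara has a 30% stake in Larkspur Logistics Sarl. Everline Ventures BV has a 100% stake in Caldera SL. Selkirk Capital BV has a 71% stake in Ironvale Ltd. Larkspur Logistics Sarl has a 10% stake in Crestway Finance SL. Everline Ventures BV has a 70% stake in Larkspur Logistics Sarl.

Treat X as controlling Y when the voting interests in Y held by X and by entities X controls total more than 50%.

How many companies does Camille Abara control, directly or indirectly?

1

Camille Abara holds 90% of Crestway, so Camille Abara controls Crestway.
No other company's threshold is met.
Camille Abara controls 1 company.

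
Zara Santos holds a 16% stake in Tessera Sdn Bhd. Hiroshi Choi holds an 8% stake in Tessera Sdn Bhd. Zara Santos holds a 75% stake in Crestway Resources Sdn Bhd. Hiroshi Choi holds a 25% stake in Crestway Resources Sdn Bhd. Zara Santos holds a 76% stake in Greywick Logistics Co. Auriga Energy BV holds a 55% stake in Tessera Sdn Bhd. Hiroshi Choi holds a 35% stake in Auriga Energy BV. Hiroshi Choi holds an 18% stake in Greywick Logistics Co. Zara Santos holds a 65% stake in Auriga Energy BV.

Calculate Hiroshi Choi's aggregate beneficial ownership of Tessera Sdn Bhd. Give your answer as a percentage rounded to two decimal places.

27.25%

Hiroshi reaches Tessera along 2 paths.
Via Auriga: 35% × 55% = 19.25%.
Direct stake: 8% = 8%.
Total: 19.25% + 8% = 27.25%.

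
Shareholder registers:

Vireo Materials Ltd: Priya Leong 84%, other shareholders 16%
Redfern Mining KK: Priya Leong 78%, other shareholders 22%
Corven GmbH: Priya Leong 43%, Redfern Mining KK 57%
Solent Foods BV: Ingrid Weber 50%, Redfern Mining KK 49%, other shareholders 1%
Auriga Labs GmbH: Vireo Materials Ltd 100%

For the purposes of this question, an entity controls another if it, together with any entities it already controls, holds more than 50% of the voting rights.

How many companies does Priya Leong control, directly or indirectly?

Priya holds 84% of Vireo, so Priya controls Vireo.
Priya holds 78% of Redfern, so Priya controls Redfern.
Priya and Redfern together hold 43% + 57% = 100% of Corven, so Priya controls Corven.
Vireo holds 100% of Auriga, so Priya controls Auriga.
No other company's threshold is met.
Priya controls 4 companies.

4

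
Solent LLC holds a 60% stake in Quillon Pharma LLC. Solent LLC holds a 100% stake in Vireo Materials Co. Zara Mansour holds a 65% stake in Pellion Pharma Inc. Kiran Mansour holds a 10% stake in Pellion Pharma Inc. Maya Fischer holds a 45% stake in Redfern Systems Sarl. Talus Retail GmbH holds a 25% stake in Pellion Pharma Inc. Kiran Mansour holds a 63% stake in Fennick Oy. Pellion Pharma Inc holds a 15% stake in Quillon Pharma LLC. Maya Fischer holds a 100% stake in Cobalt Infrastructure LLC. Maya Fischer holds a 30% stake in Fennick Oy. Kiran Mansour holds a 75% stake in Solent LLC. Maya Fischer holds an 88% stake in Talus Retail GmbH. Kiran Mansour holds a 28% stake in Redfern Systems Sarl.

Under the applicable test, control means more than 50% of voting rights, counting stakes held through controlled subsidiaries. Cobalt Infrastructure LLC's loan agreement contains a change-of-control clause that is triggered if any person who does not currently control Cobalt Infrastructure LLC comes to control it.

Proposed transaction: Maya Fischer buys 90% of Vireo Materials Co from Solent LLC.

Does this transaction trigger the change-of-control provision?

No

The purchase adds only to Maya's holdings (Solent's stake shrinks), so Maya is the only person who could newly come to control Cobalt.
Maya holds 100% of Cobalt, so Maya controls Cobalt.
So Maya already controls Cobalt before the transaction.
After the purchase, Maya holds 90% of Vireo directly, and Solent's stake falls to 10%.
Maya controlled Cobalt already, so this is not a new person acquiring control; every other person's position is unchanged or reduced.
No new person acquires control, so the clause is not triggered.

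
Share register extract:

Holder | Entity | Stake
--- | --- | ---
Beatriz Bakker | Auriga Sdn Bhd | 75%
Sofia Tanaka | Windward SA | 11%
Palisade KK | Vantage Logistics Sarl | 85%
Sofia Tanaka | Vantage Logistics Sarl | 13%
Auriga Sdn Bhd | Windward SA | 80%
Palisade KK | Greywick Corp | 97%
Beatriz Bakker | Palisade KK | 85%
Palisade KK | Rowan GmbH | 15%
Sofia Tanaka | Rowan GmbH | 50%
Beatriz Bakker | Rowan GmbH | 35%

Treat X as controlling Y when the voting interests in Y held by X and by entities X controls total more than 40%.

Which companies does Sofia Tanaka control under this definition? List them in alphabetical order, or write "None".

Rowan GmbH

Sofia holds 50% of Rowan, so Sofia controls Rowan.
No other company's threshold is met.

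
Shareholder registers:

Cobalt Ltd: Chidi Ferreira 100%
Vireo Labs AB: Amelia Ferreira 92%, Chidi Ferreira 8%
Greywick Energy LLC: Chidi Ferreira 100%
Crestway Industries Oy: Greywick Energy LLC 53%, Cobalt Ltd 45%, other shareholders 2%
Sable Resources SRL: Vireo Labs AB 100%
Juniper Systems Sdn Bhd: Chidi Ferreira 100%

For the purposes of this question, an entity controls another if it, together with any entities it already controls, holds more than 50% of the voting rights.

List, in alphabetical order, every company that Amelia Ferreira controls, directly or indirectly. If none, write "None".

Sable Resources SRL, Vireo Labs AB

Amelia holds 92% of Vireo, so Amelia controls Vireo.
Vireo holds 100% of Sable, so Amelia controls Sable.
No other company's threshold is met.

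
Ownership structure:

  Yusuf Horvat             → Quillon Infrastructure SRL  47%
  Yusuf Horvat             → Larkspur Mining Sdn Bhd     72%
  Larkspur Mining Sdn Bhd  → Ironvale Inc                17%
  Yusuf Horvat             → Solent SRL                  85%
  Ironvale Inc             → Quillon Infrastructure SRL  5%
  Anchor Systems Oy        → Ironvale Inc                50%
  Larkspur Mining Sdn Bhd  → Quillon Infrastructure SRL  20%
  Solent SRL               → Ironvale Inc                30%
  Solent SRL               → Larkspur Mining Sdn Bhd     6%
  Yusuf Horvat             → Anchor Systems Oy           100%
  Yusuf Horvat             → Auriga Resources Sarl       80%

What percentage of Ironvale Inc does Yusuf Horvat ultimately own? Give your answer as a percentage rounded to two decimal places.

Yusuf reaches Ironvale along 4 paths.
Via Anchor: 100% × 50% = 50%.
Via Larkspur: 72% × 17% = 12.24%.
Via Solent → Larkspur: 85% × 6% × 17% = 0.867%.
Via Solent: 85% × 30% = 25.5%.
Total: 50% + 12.24% + 0.867% + 25.5% = 88.607%.
Rounded: 88.61%.

88.61%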